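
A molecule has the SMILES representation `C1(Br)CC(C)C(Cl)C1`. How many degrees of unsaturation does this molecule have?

1

Atom tally by fragment:
  cyclopentane ring core → C:5 H:10
  (− 3 ring H displaced by substituents)
  + Br → Br:1
  + CH3 → C:1 H:3
  + Cl → Cl:1
Element totals:
  C: 6
  H: 10
  Br: 1
  Cl: 1
Molecular formula: C6H10BrCl.
DoU = (2C + 2 + N − H − X) / 2 = (2·6 + 2 + 0 − 10 − 2) / 2 = 1.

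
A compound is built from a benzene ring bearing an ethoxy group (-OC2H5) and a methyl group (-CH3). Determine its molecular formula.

C9H12O

Atom tally by fragment:
  benzene ring core → C:6 H:6
  (− 2 ring H displaced by substituents)
  + OC2H5 → C:2 H:5 O:1
  + CH3 → C:1 H:3
Element totals:
  C: 9
  H: 12
  O: 1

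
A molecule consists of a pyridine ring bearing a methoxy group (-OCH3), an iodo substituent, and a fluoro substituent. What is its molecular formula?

Atom tally by fragment:
  pyridine ring core → C:5 H:5 N:1
  (− 3 ring H displaced by substituents)
  + OCH3 → C:1 H:3 O:1
  + I → I:1
  + F → F:1
Element totals:
  C: 6
  H: 5
  F: 1
  I: 1
  N: 1
  O: 1

C6H5FINO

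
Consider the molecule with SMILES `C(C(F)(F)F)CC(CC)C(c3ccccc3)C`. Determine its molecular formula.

Atom tally by fragment:
  F3CCH2 → C:2 H:2 F:3
  CH2 → C:1 H:2
  CH(C2H5) → C:3 H:6
  CH(C6H5) → C:7 H:6
  CH3 → C:1 H:3
Element totals:
  C: 14
  H: 19
  F: 3

C14H19F3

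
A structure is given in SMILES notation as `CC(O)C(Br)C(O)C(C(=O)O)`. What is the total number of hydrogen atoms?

Atom tally by fragment:
  CH3 → C:1 H:3
  CH(OH) → C:1 H:2 O:1
  CH(Br) → C:1 H:1 Br:1
  CH(OH) → C:1 H:2 O:1
  CH2COOH → C:2 H:3 O:2
Element totals:
  C: 6
  H: 11
  Br: 1
  O: 4

11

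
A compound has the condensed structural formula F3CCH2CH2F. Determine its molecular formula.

Atom tally by fragment:
  F3CCH2 → C:2 H:2 F:3
  CH2F → C:1 H:2 F:1
Element totals:
  C: 3
  H: 4
  F: 4

C3H4F4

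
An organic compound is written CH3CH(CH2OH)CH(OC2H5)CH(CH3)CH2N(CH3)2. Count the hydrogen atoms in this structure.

Atom tally by fragment:
  CH3 → C:1 H:3
  CH(CH2OH) → C:2 H:4 O:1
  CH(OC2H5) → C:3 H:6 O:1
  CH(CH3) → C:2 H:4
  CH2N(CH3)2 → C:3 H:8 N:1
Element totals:
  C: 11
  H: 25
  N: 1
  O: 2

25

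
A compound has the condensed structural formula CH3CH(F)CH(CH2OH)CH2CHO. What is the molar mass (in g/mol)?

Element totals:
  C: 6
  H: 11
  F: 1
  O: 2
Molecular formula: C6H11FO2.
  M = 6(12.011) + 11(1.008) + 18.998 + 2(15.999)
    = 72.066 + 11.088 + 18.998 + 31.998 = 134.150

134.15 g/mol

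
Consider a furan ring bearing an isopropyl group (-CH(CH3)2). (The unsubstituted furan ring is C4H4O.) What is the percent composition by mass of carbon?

Atom tally by fragment:
  furan ring core → C:4 H:4 O:1
  (− 1 ring H displaced by substituents)
  + CH(CH3)2 → C:3 H:7
Element totals:
  C: 7
  H: 10
  O: 1
Molecular formula: C7H10O.
Molar mass = 110.156 g/mol.
Mass from C: 7 × 12.011 = 84.077 g/mol.
%C = 84.077 / 110.156 × 100 = 76.33%.

76.33%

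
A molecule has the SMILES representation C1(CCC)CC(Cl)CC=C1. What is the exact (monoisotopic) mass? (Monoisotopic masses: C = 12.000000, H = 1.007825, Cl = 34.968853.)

158.0862

Atom tally by fragment:
  cyclohexene ring core → C:6 H:10
  (− 2 ring H displaced by substituents)
  + CH2CH2CH3 → C:3 H:7
  + Cl → Cl:1
Element totals:
  C: 9
  H: 15
  Cl: 1
Molecular formula: C9H15Cl.
  M = 9(12.0) + 15(1.007825) + 34.968853
    = 108.000000 + 15.117375 + 34.968853 = 158.086228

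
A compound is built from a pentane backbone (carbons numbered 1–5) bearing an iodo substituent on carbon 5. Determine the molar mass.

Atom tally by fragment:
  CH3 → C:1 H:3
  CH2 → C:1 H:2
  CH2 → C:1 H:2
  CH2 → C:1 H:2
  CH2I → C:1 H:2 I:1
Element totals:
  C: 5
  H: 11
  I: 1
Molecular formula: C5H11I.
  M = 5(12.011) + 11(1.008) + 126.904
    = 60.055 + 11.088 + 126.904 = 198.047

198.05 g/mol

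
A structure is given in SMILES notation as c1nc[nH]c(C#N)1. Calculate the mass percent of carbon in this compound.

51.61%

Atom tally by fragment:
  imidazole ring core → C:3 H:4 N:2
  (− 1 ring H displaced by substituents)
  + CN → C:1 N:1
Element totals:
  C: 4
  H: 3
  N: 3
Molecular formula: C4H3N3.
Molar mass = 93.089 g/mol.
Mass from C: 4 × 12.011 = 48.044 g/mol.
%C = 48.044 / 93.089 × 100 = 51.61%.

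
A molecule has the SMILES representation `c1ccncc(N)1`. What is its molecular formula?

Atom tally by fragment:
  pyridine ring core → C:5 H:5 N:1
  (− 1 ring H displaced by substituents)
  + NH2 → N:1 H:2
Element totals:
  C: 5
  H: 6
  N: 2

C5H6N2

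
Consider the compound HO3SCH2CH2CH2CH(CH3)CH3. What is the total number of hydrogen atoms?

14

Atom tally by fragment:
  HO3SCH2 → C:1 H:3 S:1 O:3
  CH2 → C:1 H:2
  CH2 → C:1 H:2
  CH(CH3) → C:2 H:4
  CH3 → C:1 H:3
Element totals:
  C: 6
  H: 14
  O: 3
  S: 1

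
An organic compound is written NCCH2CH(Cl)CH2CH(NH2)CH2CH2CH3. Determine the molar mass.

Atom tally by fragment:
  NCCH2 → C:2 H:2 N:1
  CH(Cl) → C:1 H:1 Cl:1
  CH2 → C:1 H:2
  CH(NH2) → C:1 H:3 N:1
  CH2 → C:1 H:2
  CH2 → C:1 H:2
  CH3 → C:1 H:3
Element totals:
  C: 8
  H: 15
  Cl: 1
  N: 2
Molecular formula: C8H15ClN2.
  M = 8(12.011) + 15(1.008) + 35.45 + 2(14.007)
    = 96.088 + 15.120 + 35.450 + 28.014 = 174.672

174.67 g/mol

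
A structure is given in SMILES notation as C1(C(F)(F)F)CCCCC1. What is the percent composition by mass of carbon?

Atom tally by fragment:
  cyclohexane ring core → C:6 H:12
  (− 1 ring H displaced by substituents)
  + CF3 → C:1 F:3
Element totals:
  C: 7
  H: 11
  F: 3
Molecular formula: C7H11F3.
Molar mass = 152.159 g/mol.
Mass from C: 7 × 12.011 = 84.077 g/mol.
%C = 84.077 / 152.159 × 100 = 55.26%.

55.26%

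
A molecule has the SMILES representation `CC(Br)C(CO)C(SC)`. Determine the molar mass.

213.13 g/mol

Atom tally by fragment:
  CH3 → C:1 H:3
  CH(Br) → C:1 H:1 Br:1
  CH(CH2OH) → C:2 H:4 O:1
  CH2SCH3 → C:2 H:5 S:1
Element totals:
  C: 6
  H: 13
  Br: 1
  O: 1
  S: 1
Molecular formula: C6H13BrOS.
  M = 6(12.011) + 13(1.008) + 79.904 + 15.999 + 32.06
    = 72.066 + 13.104 + 79.904 + 15.999 + 32.060 = 213.133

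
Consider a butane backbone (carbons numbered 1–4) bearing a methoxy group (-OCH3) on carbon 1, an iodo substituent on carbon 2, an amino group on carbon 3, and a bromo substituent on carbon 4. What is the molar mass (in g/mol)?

Atom tally by fragment:
  CH3OCH2 → C:2 H:5 O:1
  CH(I) → C:1 H:1 I:1
  CH(NH2) → C:1 H:3 N:1
  CH2Br → C:1 H:2 Br:1
Element totals:
  C: 5
  H: 11
  Br: 1
  I: 1
  N: 1
  O: 1
Molecular formula: C5H11BrINO.
  M = 5(12.011) + 11(1.008) + 79.904 + 126.904 + 14.007 + 15.999
    = 60.055 + 11.088 + 79.904 + 126.904 + 14.007 + 15.999 = 307.957

307.96 g/mol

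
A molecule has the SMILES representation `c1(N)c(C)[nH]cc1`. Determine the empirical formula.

C5H8N2

Atom tally by fragment:
  pyrrole ring core → C:4 H:5 N:1
  (− 2 ring H displaced by substituents)
  + NH2 → N:1 H:2
  + CH3 → C:1 H:3
Element totals:
  C: 5
  H: 8
  N: 2
Molecular formula: C5H8N2.
gcd of subscripts (5, 8, 2) = 1, so the empirical formula equals the molecular formula.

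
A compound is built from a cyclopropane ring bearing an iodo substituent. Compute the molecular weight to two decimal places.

167.98 g/mol

Atom tally by fragment:
  cyclopropane ring core → C:3 H:6
  (− 1 ring H displaced by substituents)
  + I → I:1
Element totals:
  C: 3
  H: 5
  I: 1
Molecular formula: C3H5I.
  M = 3(12.011) + 5(1.008) + 126.904
    = 36.033 + 5.040 + 126.904 = 167.977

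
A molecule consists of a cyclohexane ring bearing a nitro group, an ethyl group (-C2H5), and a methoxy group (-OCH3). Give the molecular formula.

C9H17NO3

Atom tally by fragment:
  cyclohexane ring core → C:6 H:12
  (− 3 ring H displaced by substituents)
  + NO2 → N:1 O:2
  + C2H5 → C:2 H:5
  + OCH3 → C:1 H:3 O:1
Element totals:
  C: 9
  H: 17
  N: 1
  O: 3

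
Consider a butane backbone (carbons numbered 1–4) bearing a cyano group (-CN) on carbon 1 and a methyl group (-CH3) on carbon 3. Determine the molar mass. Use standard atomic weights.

97.16 g/mol

Atom tally by fragment:
  NCCH2 → C:2 H:2 N:1
  CH2 → C:1 H:2
  CH(CH3) → C:2 H:4
  CH3 → C:1 H:3
Element totals:
  C: 6
  H: 11
  N: 1
Molecular formula: C6H11N.
  M = 6(12.011) + 11(1.008) + 14.007
    = 72.066 + 11.088 + 14.007 = 97.161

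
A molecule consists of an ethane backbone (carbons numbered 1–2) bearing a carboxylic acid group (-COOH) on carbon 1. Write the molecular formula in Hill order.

C3H6O2

Atom tally by fragment:
  HOOCCH2 → C:2 H:3 O:2
  CH3 → C:1 H:3
Element totals:
  C: 3
  H: 6
  O: 2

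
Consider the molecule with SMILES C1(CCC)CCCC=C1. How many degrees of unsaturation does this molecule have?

2

Atom tally by fragment:
  cyclohexene ring core → C:6 H:10
  (− 1 ring H displaced by substituents)
  + CH2CH2CH3 → C:3 H:7
Element totals:
  C: 9
  H: 16
Molecular formula: C9H16.
DoU = (2C + 2 + N − H − X) / 2 = (2·9 + 2 + 0 − 16 − 0) / 2 = 2.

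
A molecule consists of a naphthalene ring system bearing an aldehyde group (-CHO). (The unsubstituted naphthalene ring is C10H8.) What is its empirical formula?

C11H8O

Atom tally by fragment:
  naphthalene ring system core → C:10 H:8
  (− 1 ring H displaced by substituents)
  + CHO → C:1 H:1 O:1
Element totals:
  C: 11
  H: 8
  O: 1
Molecular formula: C11H8O.
gcd of subscripts (11, 8, 1) = 1, so the empirical formula equals the molecular formula.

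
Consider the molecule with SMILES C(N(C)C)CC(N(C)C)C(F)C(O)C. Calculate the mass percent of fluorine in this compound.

Atom tally by fragment:
  (CH3)2NCH2 → C:3 H:8 N:1
  CH2 → C:1 H:2
  CH(N(CH3)2) → C:3 H:7 N:1
  CH(F) → C:1 H:1 F:1
  CH(OH) → C:1 H:2 O:1
  CH3 → C:1 H:3
Element totals:
  C: 10
  H: 23
  F: 1
  N: 2
  O: 1
Molecular formula: C10H23FN2O.
Molar mass = 206.305 g/mol.
Mass from F: 1 × 18.998 = 18.998 g/mol.
%F = 18.998 / 206.305 × 100 = 9.21%.

9.21%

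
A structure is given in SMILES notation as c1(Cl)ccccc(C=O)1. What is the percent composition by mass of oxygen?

Atom tally by fragment:
  benzene ring core → C:6 H:6
  (− 2 ring H displaced by substituents)
  + Cl → Cl:1
  + CHO → C:1 H:1 O:1
Element totals:
  C: 7
  H: 5
  Cl: 1
  O: 1
Molecular formula: C7H5ClO.
Molar mass = 140.566 g/mol.
Mass from O: 1 × 15.999 = 15.999 g/mol.
%O = 15.999 / 140.566 × 100 = 11.38%.

11.38%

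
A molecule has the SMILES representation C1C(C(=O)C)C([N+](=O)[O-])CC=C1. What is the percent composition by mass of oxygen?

28.37%

Atom tally by fragment:
  cyclohexene ring core → C:6 H:10
  (− 2 ring H displaced by substituents)
  + COCH3 → C:2 H:3 O:1
  + NO2 → N:1 O:2
Element totals:
  C: 8
  H: 11
  N: 1
  O: 3
Molecular formula: C8H11NO3.
Molar mass = 169.180 g/mol.
Mass from O: 3 × 15.999 = 47.997 g/mol.
%O = 47.997 / 169.180 × 100 = 28.37%.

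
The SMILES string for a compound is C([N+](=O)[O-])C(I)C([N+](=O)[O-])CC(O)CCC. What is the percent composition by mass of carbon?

Atom tally by fragment:
  O2NCH2 → C:1 H:2 N:1 O:2
  CH(I) → C:1 H:1 I:1
  CH(NO2) → C:1 H:1 N:1 O:2
  CH2 → C:1 H:2
  CH(OH) → C:1 H:2 O:1
  CH2 → C:1 H:2
  CH2 → C:1 H:2
  CH3 → C:1 H:3
Element totals:
  C: 8
  H: 15
  I: 1
  N: 2
  O: 5
Molecular formula: C8H15IN2O5.
Molar mass = 346.121 g/mol.
Mass from C: 8 × 12.011 = 96.088 g/mol.
%C = 96.088 / 346.121 × 100 = 27.76%.

27.76%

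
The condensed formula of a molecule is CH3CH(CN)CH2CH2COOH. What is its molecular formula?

Atom tally by fragment:
  CH3 → C:1 H:3
  CH(CN) → C:2 H:1 N:1
  CH2 → C:1 H:2
  CH2COOH → C:2 H:3 O:2
Element totals:
  C: 6
  H: 9
  N: 1
  O: 2

C6H9NO2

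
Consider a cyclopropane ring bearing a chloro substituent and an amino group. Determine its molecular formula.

Atom tally by fragment:
  cyclopropane ring core → C:3 H:6
  (− 2 ring H displaced by substituents)
  + Cl → Cl:1
  + NH2 → N:1 H:2
Element totals:
  C: 3
  H: 6
  Cl: 1
  N: 1

C3H6ClN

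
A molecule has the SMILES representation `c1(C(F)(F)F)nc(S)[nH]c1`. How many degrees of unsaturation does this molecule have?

3

Atom tally by fragment:
  imidazole ring core → C:3 H:4 N:2
  (− 2 ring H displaced by substituents)
  + CF3 → C:1 F:3
  + SH → S:1 H:1
Element totals:
  C: 4
  H: 3
  F: 3
  N: 2
  S: 1
Molecular formula: C4H3F3N2S.
DoU = (2C + 2 + N − H − X) / 2 = (2·4 + 2 + 2 − 3 − 3) / 2 = 3.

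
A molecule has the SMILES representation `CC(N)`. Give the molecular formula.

C2H7N

Atom tally by fragment:
  CH3 → C:1 H:3
  CH2NH2 → C:1 H:4 N:1
Element totals:
  C: 2
  H: 7
  N: 1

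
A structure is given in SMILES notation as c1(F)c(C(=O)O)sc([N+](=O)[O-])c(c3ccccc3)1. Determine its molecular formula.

Atom tally by fragment:
  thiophene ring core → C:4 H:4 S:1
  (− 4 ring H displaced by substituents)
  + F → F:1
  + COOH → C:1 H:1 O:2
  + NO2 → N:1 O:2
  + C6H5 → C:6 H:5
Element totals:
  C: 11
  H: 6
  F: 1
  N: 1
  O: 4
  S: 1

C11H6FNO4S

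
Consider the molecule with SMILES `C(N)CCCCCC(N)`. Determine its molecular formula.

Atom tally by fragment:
  H2NCH2 → C:1 H:4 N:1
  CH2 → C:1 H:2
  CH2 → C:1 H:2
  CH2 → C:1 H:2
  CH2 → C:1 H:2
  CH2 → C:1 H:2
  CH2NH2 → C:1 H:4 N:1
Element totals:
  C: 7
  H: 18
  N: 2

C7H18N2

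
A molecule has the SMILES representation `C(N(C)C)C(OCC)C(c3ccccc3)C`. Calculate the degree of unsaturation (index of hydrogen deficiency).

4

Atom tally by fragment:
  (CH3)2NCH2 → C:3 H:8 N:1
  CH(OC2H5) → C:3 H:6 O:1
  CH(C6H5) → C:7 H:6
  CH3 → C:1 H:3
Element totals:
  C: 14
  H: 23
  N: 1
  O: 1
Molecular formula: C14H23NO.
DoU = (2C + 2 + N − H − X) / 2 = (2·14 + 2 + 1 − 23 − 0) / 2 = 4.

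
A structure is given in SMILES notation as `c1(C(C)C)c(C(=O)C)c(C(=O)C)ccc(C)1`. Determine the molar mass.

218.30 g/mol

Atom tally by fragment:
  benzene ring core → C:6 H:6
  (− 4 ring H displaced by substituents)
  + CH(CH3)2 → C:3 H:7
  + COCH3 → C:2 H:3 O:1
  + COCH3 → C:2 H:3 O:1
  + CH3 → C:1 H:3
Element totals:
  C: 14
  H: 18
  O: 2
Molecular formula: C14H18O2.
  M = 14(12.011) + 18(1.008) + 2(15.999)
    = 168.154 + 18.144 + 31.998 = 218.296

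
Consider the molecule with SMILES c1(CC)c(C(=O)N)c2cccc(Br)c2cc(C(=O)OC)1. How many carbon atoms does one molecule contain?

Atom tally by fragment:
  naphthalene ring system core → C:10 H:8
  (− 4 ring H displaced by substituents)
  + C2H5 → C:2 H:5
  + CONH2 → C:1 H:2 O:1 N:1
  + Br → Br:1
  + COOCH3 → C:2 H:3 O:2
Element totals:
  C: 15
  H: 14
  Br: 1
  N: 1
  O: 3

15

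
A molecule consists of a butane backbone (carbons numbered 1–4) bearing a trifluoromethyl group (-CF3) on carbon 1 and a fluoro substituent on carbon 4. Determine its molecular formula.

Atom tally by fragment:
  F3CCH2 → C:2 H:2 F:3
  CH2 → C:1 H:2
  CH2 → C:1 H:2
  CH2F → C:1 H:2 F:1
Element totals:
  C: 5
  H: 8
  F: 4

C5H8F4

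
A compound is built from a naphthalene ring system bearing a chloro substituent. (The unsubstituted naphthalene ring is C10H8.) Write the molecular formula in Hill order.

Atom tally by fragment:
  naphthalene ring system core → C:10 H:8
  (− 1 ring H displaced by substituents)
  + Cl → Cl:1
Element totals:
  C: 10
  H: 7
  Cl: 1

C10H7Cl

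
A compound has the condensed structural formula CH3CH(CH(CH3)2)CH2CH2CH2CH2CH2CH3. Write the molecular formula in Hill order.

Element totals:
  C: 11
  H: 24

C11H24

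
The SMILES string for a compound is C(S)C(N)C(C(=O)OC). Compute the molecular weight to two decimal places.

Atom tally by fragment:
  HSCH2 → C:1 H:3 S:1
  CH(NH2) → C:1 H:3 N:1
  CH2COOCH3 → C:3 H:5 O:2
Element totals:
  C: 5
  H: 11
  N: 1
  O: 2
  S: 1
Molecular formula: C5H11NO2S.
  M = 5(12.011) + 11(1.008) + 14.007 + 2(15.999) + 32.06
    = 60.055 + 11.088 + 14.007 + 31.998 + 32.060 = 149.208

149.21 g/mol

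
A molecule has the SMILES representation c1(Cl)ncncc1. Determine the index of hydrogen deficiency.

4

Atom tally by fragment:
  pyrimidine ring core → C:4 H:4 N:2
  (− 1 ring H displaced by substituents)
  + Cl → Cl:1
Element totals:
  C: 4
  H: 3
  Cl: 1
  N: 2
Molecular formula: C4H3ClN2.
DoU = (2C + 2 + N − H − X) / 2 = (2·4 + 2 + 2 − 3 − 1) / 2 = 4.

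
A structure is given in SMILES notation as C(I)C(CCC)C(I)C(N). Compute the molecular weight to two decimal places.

367.01 g/mol

Atom tally by fragment:
  ICH2 → C:1 H:2 I:1
  CH(CH2CH2CH3) → C:4 H:8
  CH(I) → C:1 H:1 I:1
  CH2NH2 → C:1 H:4 N:1
Element totals:
  C: 7
  H: 15
  I: 2
  N: 1
Molecular formula: C7H15I2N.
  M = 7(12.011) + 15(1.008) + 2(126.904) + 14.007
    = 84.077 + 15.120 + 253.808 + 14.007 = 367.012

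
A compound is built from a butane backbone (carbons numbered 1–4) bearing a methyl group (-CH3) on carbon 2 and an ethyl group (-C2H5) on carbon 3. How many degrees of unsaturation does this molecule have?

0

Atom tally by fragment:
  CH3 → C:1 H:3
  CH(CH3) → C:2 H:4
  CH(C2H5) → C:3 H:6
  CH3 → C:1 H:3
Element totals:
  C: 7
  H: 16
Molecular formula: C7H16.
DoU = (2C + 2 + N − H − X) / 2 = (2·7 + 2 + 0 − 16 − 0) / 2 = 0.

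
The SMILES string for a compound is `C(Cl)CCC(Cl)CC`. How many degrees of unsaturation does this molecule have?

Atom tally by fragment:
  ClCH2 → C:1 H:2 Cl:1
  CH2 → C:1 H:2
  CH2 → C:1 H:2
  CH(Cl) → C:1 H:1 Cl:1
  CH2 → C:1 H:2
  CH3 → C:1 H:3
Element totals:
  C: 6
  H: 12
  Cl: 2
Molecular formula: C6H12Cl2.
DoU = (2C + 2 + N − H − X) / 2 = (2·6 + 2 + 0 − 12 − 2) / 2 = 0.

0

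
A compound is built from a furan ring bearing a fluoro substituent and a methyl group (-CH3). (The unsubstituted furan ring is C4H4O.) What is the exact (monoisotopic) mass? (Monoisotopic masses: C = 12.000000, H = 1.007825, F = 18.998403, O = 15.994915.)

100.0324

Atom tally by fragment:
  furan ring core → C:4 H:4 O:1
  (− 2 ring H displaced by substituents)
  + F → F:1
  + CH3 → C:1 H:3
Element totals:
  C: 5
  H: 5
  F: 1
  O: 1
Molecular formula: C5H5FO.
  M = 5(12.0) + 5(1.007825) + 18.998403 + 15.994915
    = 60.000000 + 5.039125 + 18.998403 + 15.994915 = 100.032443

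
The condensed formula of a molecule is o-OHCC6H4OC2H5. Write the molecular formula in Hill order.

C9H10O2

Atom tally by fragment:
  benzene ring core → C:6 H:6
  (− 2 ring H displaced by substituents)
  + CHO → C:1 H:1 O:1
  + OC2H5 → C:2 H:5 O:1
Element totals:
  C: 9
  H: 10
  O: 2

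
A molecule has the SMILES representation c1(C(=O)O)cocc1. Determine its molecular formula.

C5H4O3

Atom tally by fragment:
  furan ring core → C:4 H:4 O:1
  (− 1 ring H displaced by substituents)
  + COOH → C:1 H:1 O:2
Element totals:
  C: 5
  H: 4
  O: 3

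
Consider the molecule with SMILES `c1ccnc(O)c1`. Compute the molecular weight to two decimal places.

Atom tally by fragment:
  pyridine ring core → C:5 H:5 N:1
  (− 1 ring H displaced by substituents)
  + OH → O:1 H:1
Element totals:
  C: 5
  H: 5
  N: 1
  O: 1
Molecular formula: C5H5NO.
  M = 5(12.011) + 5(1.008) + 14.007 + 15.999
    = 60.055 + 5.040 + 14.007 + 15.999 = 95.101

95.10 g/mol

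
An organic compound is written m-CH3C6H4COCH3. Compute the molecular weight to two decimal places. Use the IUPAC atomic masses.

Element totals:
  C: 9
  H: 10
  O: 1
Molecular formula: C9H10O.
  M = 9(12.011) + 10(1.008) + 15.999
    = 108.099 + 10.080 + 15.999 = 134.178

134.18 g/mol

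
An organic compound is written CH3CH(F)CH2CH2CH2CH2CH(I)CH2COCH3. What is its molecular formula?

Element totals:
  C: 10
  H: 18
  F: 1
  I: 1
  O: 1

C10H18FIO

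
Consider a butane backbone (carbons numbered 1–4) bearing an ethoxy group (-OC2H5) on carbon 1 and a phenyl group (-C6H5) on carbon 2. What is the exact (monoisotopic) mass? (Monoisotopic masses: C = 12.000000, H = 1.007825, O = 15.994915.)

Atom tally by fragment:
  C2H5OCH2 → C:3 H:7 O:1
  CH(C6H5) → C:7 H:6
  CH2 → C:1 H:2
  CH3 → C:1 H:3
Element totals:
  C: 12
  H: 18
  O: 1
Molecular formula: C12H18O.
  M = 12(12.0) + 18(1.007825) + 15.994915
    = 144.000000 + 18.140850 + 15.994915 = 178.135765

178.1358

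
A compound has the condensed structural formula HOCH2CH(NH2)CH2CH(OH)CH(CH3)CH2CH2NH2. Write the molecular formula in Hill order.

Atom tally by fragment:
  HOCH2 → C:1 H:3 O:1
  CH(NH2) → C:1 H:3 N:1
  CH2 → C:1 H:2
  CH(OH) → C:1 H:2 O:1
  CH(CH3) → C:2 H:4
  CH2 → C:1 H:2
  CH2NH2 → C:1 H:4 N:1
Element totals:
  C: 8
  H: 20
  N: 2
  O: 2

C8H20N2O2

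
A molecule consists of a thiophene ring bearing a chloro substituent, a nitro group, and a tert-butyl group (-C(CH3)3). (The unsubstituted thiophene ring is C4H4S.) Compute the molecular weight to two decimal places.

219.68 g/mol

Atom tally by fragment:
  thiophene ring core → C:4 H:4 S:1
  (− 3 ring H displaced by substituents)
  + Cl → Cl:1
  + NO2 → N:1 O:2
  + C(CH3)3 → C:4 H:9
Element totals:
  C: 8
  H: 10
  Cl: 1
  N: 1
  O: 2
  S: 1
Molecular formula: C8H10ClNO2S.
  M = 8(12.011) + 10(1.008) + 35.45 + 14.007 + 2(15.999) + 32.06
    = 96.088 + 10.080 + 35.450 + 14.007 + 31.998 + 32.060 = 219.683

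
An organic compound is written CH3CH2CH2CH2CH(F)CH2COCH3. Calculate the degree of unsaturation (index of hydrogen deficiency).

Element totals:
  C: 8
  H: 15
  F: 1
  O: 1
Molecular formula: C8H15FO.
DoU = (2C + 2 + N − H − X) / 2 = (2·8 + 2 + 0 − 15 − 1) / 2 = 1.

1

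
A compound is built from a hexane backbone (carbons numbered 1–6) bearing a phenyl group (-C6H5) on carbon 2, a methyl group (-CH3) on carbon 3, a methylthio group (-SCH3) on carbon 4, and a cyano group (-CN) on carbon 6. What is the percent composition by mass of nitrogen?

5.66%

Atom tally by fragment:
  CH3 → C:1 H:3
  CH(C6H5) → C:7 H:6
  CH(CH3) → C:2 H:4
  CH(SCH3) → C:2 H:4 S:1
  CH2 → C:1 H:2
  CH2CN → C:2 H:2 N:1
Element totals:
  C: 15
  H: 21
  N: 1
  S: 1
Molecular formula: C15H21NS.
Molar mass = 247.400 g/mol.
Mass from N: 1 × 14.007 = 14.007 g/mol.
%N = 14.007 / 247.400 × 100 = 5.66%.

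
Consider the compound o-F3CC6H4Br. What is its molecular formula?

C7H4BrF3

Atom tally by fragment:
  benzene ring core → C:6 H:6
  (− 2 ring H displaced by substituents)
  + CF3 → C:1 F:3
  + Br → Br:1
Element totals:
  C: 7
  H: 4
  Br: 1
  F: 3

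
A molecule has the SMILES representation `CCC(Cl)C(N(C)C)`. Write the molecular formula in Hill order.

C6H14ClN

Atom tally by fragment:
  CH3 → C:1 H:3
  CH2 → C:1 H:2
  CH(Cl) → C:1 H:1 Cl:1
  CH2N(CH3)2 → C:3 H:8 N:1
Element totals:
  C: 6
  H: 14
  Cl: 1
  N: 1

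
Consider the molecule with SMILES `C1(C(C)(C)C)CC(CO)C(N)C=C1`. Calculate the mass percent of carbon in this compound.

Atom tally by fragment:
  cyclohexene ring core → C:6 H:10
  (− 3 ring H displaced by substituents)
  + C(CH3)3 → C:4 H:9
  + CH2OH → C:1 H:3 O:1
  + NH2 → N:1 H:2
Element totals:
  C: 11
  H: 21
  N: 1
  O: 1
Molecular formula: C11H21NO.
Molar mass = 183.295 g/mol.
Mass from C: 11 × 12.011 = 132.121 g/mol.
%C = 132.121 / 183.295 × 100 = 72.08%.

72.08%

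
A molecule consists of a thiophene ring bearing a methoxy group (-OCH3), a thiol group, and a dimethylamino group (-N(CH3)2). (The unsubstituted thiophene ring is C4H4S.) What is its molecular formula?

C7H11NOS2

Atom tally by fragment:
  thiophene ring core → C:4 H:4 S:1
  (− 3 ring H displaced by substituents)
  + OCH3 → C:1 H:3 O:1
  + SH → S:1 H:1
  + N(CH3)2 → N:1 C:2 H:6
Element totals:
  C: 7
  H: 11
  N: 1
  O: 1
  S: 2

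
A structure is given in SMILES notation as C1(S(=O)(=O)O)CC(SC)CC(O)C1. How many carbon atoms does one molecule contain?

Atom tally by fragment:
  cyclohexane ring core → C:6 H:12
  (− 3 ring H displaced by substituents)
  + SO3H → S:1 O:3 H:1
  + SCH3 → C:1 H:3 S:1
  + OH → O:1 H:1
Element totals:
  C: 7
  H: 14
  O: 4
  S: 2

7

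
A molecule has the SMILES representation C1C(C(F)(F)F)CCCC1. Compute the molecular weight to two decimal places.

152.16 g/mol

Atom tally by fragment:
  cyclohexane ring core → C:6 H:12
  (− 1 ring H displaced by substituents)
  + CF3 → C:1 F:3
Element totals:
  C: 7
  H: 11
  F: 3
Molecular formula: C7H11F3.
  M = 7(12.011) + 11(1.008) + 3(18.998)
    = 84.077 + 11.088 + 56.994 = 152.159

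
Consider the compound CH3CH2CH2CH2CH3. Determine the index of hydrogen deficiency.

Element totals:
  C: 5
  H: 12
Molecular formula: C5H12.
DoU = (2C + 2 + N − H − X) / 2 = (2·5 + 2 + 0 − 12 − 0) / 2 = 0.

0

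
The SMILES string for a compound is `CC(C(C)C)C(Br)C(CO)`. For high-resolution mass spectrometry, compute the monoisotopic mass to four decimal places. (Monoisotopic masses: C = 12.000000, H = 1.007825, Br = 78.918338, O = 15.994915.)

Atom tally by fragment:
  CH3 → C:1 H:3
  CH(CH(CH3)2) → C:4 H:8
  CH(Br) → C:1 H:1 Br:1
  CH2CH2OH → C:2 H:5 O:1
Element totals:
  C: 8
  H: 17
  Br: 1
  O: 1
Molecular formula: C8H17BrO.
  M = 8(12.0) + 17(1.007825) + 78.918338 + 15.994915
    = 96.000000 + 17.133025 + 78.918338 + 15.994915 = 208.046278

208.0463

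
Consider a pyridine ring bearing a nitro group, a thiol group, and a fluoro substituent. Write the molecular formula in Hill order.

Atom tally by fragment:
  pyridine ring core → C:5 H:5 N:1
  (− 3 ring H displaced by substituents)
  + NO2 → N:1 O:2
  + SH → S:1 H:1
  + F → F:1
Element totals:
  C: 5
  H: 3
  F: 1
  N: 2
  O: 2
  S: 1

C5H3FN2O2S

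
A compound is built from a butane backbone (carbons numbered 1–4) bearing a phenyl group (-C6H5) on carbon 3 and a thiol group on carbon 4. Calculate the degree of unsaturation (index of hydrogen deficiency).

4

Atom tally by fragment:
  CH3 → C:1 H:3
  CH2 → C:1 H:2
  CH(C6H5) → C:7 H:6
  CH2SH → C:1 H:3 S:1
Element totals:
  C: 10
  H: 14
  S: 1
Molecular formula: C10H14S.
DoU = (2C + 2 + N − H − X) / 2 = (2·10 + 2 + 0 − 14 − 0) / 2 = 4.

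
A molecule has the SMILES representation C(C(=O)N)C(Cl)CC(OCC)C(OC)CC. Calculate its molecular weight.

251.75 g/mol

Atom tally by fragment:
  H2NOCCH2 → C:2 H:4 O:1 N:1
  CH(Cl) → C:1 H:1 Cl:1
  CH2 → C:1 H:2
  CH(OC2H5) → C:3 H:6 O:1
  CH(OCH3) → C:2 H:4 O:1
  CH2 → C:1 H:2
  CH3 → C:1 H:3
Element totals:
  C: 11
  H: 22
  Cl: 1
  N: 1
  O: 3
Molecular formula: C11H22ClNO3.
  M = 11(12.011) + 22(1.008) + 35.45 + 14.007 + 3(15.999)
    = 132.121 + 22.176 + 35.450 + 14.007 + 47.997 = 251.751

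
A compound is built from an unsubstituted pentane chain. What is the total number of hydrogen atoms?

Atom tally by fragment:
  CH3 → C:1 H:3
  CH2 → C:1 H:2
  CH2 → C:1 H:2
  CH2 → C:1 H:2
  CH3 → C:1 H:3
Element totals:
  C: 5
  H: 12

12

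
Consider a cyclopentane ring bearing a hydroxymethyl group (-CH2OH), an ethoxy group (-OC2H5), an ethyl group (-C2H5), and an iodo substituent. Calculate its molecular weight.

298.16 g/mol

Atom tally by fragment:
  cyclopentane ring core → C:5 H:10
  (− 4 ring H displaced by substituents)
  + CH2OH → C:1 H:3 O:1
  + OC2H5 → C:2 H:5 O:1
  + C2H5 → C:2 H:5
  + I → I:1
Element totals:
  C: 10
  H: 19
  I: 1
  O: 2
Molecular formula: C10H19IO2.
  M = 10(12.011) + 19(1.008) + 126.904 + 2(15.999)
    = 120.110 + 19.152 + 126.904 + 31.998 = 298.164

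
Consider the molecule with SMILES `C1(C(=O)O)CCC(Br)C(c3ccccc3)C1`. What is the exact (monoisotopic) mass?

282.0255

Atom tally by fragment:
  cyclohexane ring core → C:6 H:12
  (− 3 ring H displaced by substituents)
  + COOH → C:1 H:1 O:2
  + Br → Br:1
  + C6H5 → C:6 H:5
Element totals:
  C: 13
  H: 15
  Br: 1
  O: 2
Molecular formula: C13H15BrO2.
  M = 13(12.0) + 15(1.007825) + 78.918338 + 2(15.994915)
    = 156.000000 + 15.117375 + 78.918338 + 31.989830 = 282.025543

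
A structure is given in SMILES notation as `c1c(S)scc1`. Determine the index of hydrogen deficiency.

3

Atom tally by fragment:
  thiophene ring core → C:4 H:4 S:1
  (− 1 ring H displaced by substituents)
  + SH → S:1 H:1
Element totals:
  C: 4
  H: 4
  S: 2
Molecular formula: C4H4S2.
DoU = (2C + 2 + N − H − X) / 2 = (2·4 + 2 + 0 − 4 − 0) / 2 = 3.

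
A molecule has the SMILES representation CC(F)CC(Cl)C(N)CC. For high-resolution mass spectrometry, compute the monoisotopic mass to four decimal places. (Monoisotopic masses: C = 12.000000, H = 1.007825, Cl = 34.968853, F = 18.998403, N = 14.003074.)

Atom tally by fragment:
  CH3 → C:1 H:3
  CH(F) → C:1 H:1 F:1
  CH2 → C:1 H:2
  CH(Cl) → C:1 H:1 Cl:1
  CH(NH2) → C:1 H:3 N:1
  CH2 → C:1 H:2
  CH3 → C:1 H:3
Element totals:
  C: 7
  H: 15
  Cl: 1
  F: 1
  N: 1
Molecular formula: C7H15ClFN.
  M = 7(12.0) + 15(1.007825) + 34.968853 + 18.998403 + 14.003074
    = 84.000000 + 15.117375 + 34.968853 + 18.998403 + 14.003074 = 167.087705

167.0877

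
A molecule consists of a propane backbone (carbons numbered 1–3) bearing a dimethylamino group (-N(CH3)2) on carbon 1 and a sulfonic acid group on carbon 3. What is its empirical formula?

C5H13NO3S

Atom tally by fragment:
  (CH3)2NCH2 → C:3 H:8 N:1
  CH2 → C:1 H:2
  CH2SO3H → C:1 H:3 S:1 O:3
Element totals:
  C: 5
  H: 13
  N: 1
  O: 3
  S: 1
Molecular formula: C5H13NO3S.
gcd of subscripts (5, 13, 1, 3, 1) = 1, so the empirical formula equals the molecular formula.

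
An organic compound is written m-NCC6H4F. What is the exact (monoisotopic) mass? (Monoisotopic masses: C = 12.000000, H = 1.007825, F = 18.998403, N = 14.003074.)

121.0328

Element totals:
  C: 7
  H: 4
  F: 1
  N: 1
Molecular formula: C7H4FN.
  M = 7(12.0) + 4(1.007825) + 18.998403 + 14.003074
    = 84.000000 + 4.031300 + 18.998403 + 14.003074 = 121.032777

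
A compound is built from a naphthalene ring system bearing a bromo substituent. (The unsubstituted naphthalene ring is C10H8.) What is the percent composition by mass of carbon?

Atom tally by fragment:
  naphthalene ring system core → C:10 H:8
  (− 1 ring H displaced by substituents)
  + Br → Br:1
Element totals:
  C: 10
  H: 7
  Br: 1
Molecular formula: C10H7Br.
Molar mass = 207.070 g/mol.
Mass from C: 10 × 12.011 = 120.110 g/mol.
%C = 120.110 / 207.070 × 100 = 58.00%.

58.00%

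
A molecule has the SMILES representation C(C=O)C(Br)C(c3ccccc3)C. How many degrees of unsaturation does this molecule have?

Atom tally by fragment:
  OHCCH2 → C:2 H:3 O:1
  CH(Br) → C:1 H:1 Br:1
  CH(C6H5) → C:7 H:6
  CH3 → C:1 H:3
Element totals:
  C: 11
  H: 13
  Br: 1
  O: 1
Molecular formula: C11H13BrO.
DoU = (2C + 2 + N − H − X) / 2 = (2·11 + 2 + 0 − 13 − 1) / 2 = 5.

5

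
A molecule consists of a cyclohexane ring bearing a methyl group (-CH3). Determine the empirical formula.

CH2

Atom tally by fragment:
  cyclohexane ring core → C:6 H:12
  (− 1 ring H displaced by substituents)
  + CH3 → C:1 H:3
Element totals:
  C: 7
  H: 14
Molecular formula: C7H14.
gcd of subscripts = 7; dividing each by 7:
  C: 7/7 = 1
  H: 14/7 = 2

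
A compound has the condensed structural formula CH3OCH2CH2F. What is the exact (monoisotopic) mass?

78.0481

Atom tally by fragment:
  CH3OCH2 → C:2 H:5 O:1
  CH2F → C:1 H:2 F:1
Element totals:
  C: 3
  H: 7
  F: 1
  O: 1
Molecular formula: C3H7FO.
  M = 3(12.0) + 7(1.007825) + 18.998403 + 15.994915
    = 36.000000 + 7.054775 + 18.998403 + 15.994915 = 78.048093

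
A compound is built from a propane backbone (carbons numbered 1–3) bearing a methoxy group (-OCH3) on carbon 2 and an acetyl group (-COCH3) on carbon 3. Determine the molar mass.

116.16 g/mol

Atom tally by fragment:
  CH3 → C:1 H:3
  CH(OCH3) → C:2 H:4 O:1
  CH2COCH3 → C:3 H:5 O:1
Element totals:
  C: 6
  H: 12
  O: 2
Molecular formula: C6H12O2.
  M = 6(12.011) + 12(1.008) + 2(15.999)
    = 72.066 + 12.096 + 31.998 = 116.160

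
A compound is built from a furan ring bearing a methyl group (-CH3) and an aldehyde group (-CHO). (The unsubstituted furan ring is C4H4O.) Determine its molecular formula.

C6H6O2

Atom tally by fragment:
  furan ring core → C:4 H:4 O:1
  (− 2 ring H displaced by substituents)
  + CH3 → C:1 H:3
  + CHO → C:1 H:1 O:1
Element totals:
  C: 6
  H: 6
  O: 2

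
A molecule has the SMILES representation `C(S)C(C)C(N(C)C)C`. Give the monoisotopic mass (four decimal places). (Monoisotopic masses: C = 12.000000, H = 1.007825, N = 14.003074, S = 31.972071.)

147.1082

Atom tally by fragment:
  HSCH2 → C:1 H:3 S:1
  CH(CH3) → C:2 H:4
  CH(N(CH3)2) → C:3 H:7 N:1
  CH3 → C:1 H:3
Element totals:
  C: 7
  H: 17
  N: 1
  S: 1
Molecular formula: C7H17NS.
  M = 7(12.0) + 17(1.007825) + 14.003074 + 31.972071
    = 84.000000 + 17.133025 + 14.003074 + 31.972071 = 147.108170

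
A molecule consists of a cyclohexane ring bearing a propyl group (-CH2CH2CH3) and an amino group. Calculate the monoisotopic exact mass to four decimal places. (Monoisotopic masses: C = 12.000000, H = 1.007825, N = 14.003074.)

141.1517

Atom tally by fragment:
  cyclohexane ring core → C:6 H:12
  (− 2 ring H displaced by substituents)
  + CH2CH2CH3 → C:3 H:7
  + NH2 → N:1 H:2
Element totals:
  C: 9
  H: 19
  N: 1
Molecular formula: C9H19N.
  M = 9(12.0) + 19(1.007825) + 14.003074
    = 108.000000 + 19.148675 + 14.003074 = 141.151749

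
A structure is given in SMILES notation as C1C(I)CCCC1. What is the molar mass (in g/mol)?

210.06 g/mol

Atom tally by fragment:
  cyclohexane ring core → C:6 H:12
  (− 1 ring H displaced by substituents)
  + I → I:1
Element totals:
  C: 6
  H: 11
  I: 1
Molecular formula: C6H11I.
  M = 6(12.011) + 11(1.008) + 126.904
    = 72.066 + 11.088 + 126.904 = 210.058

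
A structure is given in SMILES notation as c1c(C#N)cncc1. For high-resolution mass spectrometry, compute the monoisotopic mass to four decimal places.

104.0374

Atom tally by fragment:
  pyridine ring core → C:5 H:5 N:1
  (− 1 ring H displaced by substituents)
  + CN → C:1 N:1
Element totals:
  C: 6
  H: 4
  N: 2
Molecular formula: C6H4N2.
  M = 6(12.0) + 4(1.007825) + 2(14.003074)
    = 72.000000 + 4.031300 + 28.006148 = 104.037448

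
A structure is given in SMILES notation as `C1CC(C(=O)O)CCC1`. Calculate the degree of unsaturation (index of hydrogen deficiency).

Atom tally by fragment:
  cyclohexane ring core → C:6 H:12
  (− 1 ring H displaced by substituents)
  + COOH → C:1 H:1 O:2
Element totals:
  C: 7
  H: 12
  O: 2
Molecular formula: C7H12O2.
DoU = (2C + 2 + N − H − X) / 2 = (2·7 + 2 + 0 − 12 − 0) / 2 = 2.

2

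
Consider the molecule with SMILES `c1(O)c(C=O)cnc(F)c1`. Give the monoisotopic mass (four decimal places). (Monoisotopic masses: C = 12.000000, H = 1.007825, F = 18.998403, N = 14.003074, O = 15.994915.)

Atom tally by fragment:
  pyridine ring core → C:5 H:5 N:1
  (− 3 ring H displaced by substituents)
  + OH → O:1 H:1
  + CHO → C:1 H:1 O:1
  + F → F:1
Element totals:
  C: 6
  H: 4
  F: 1
  N: 1
  O: 2
Molecular formula: C6H4FNO2.
  M = 6(12.0) + 4(1.007825) + 18.998403 + 14.003074 + 2(15.994915)
    = 72.000000 + 4.031300 + 18.998403 + 14.003074 + 31.989830 = 141.022607

141.0226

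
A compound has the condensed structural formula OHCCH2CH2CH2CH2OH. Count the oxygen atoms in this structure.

2

Element totals:
  C: 5
  H: 10
  O: 2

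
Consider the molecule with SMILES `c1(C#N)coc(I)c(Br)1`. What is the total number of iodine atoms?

1

Atom tally by fragment:
  furan ring core → C:4 H:4 O:1
  (− 3 ring H displaced by substituents)
  + CN → C:1 N:1
  + I → I:1
  + Br → Br:1
Element totals:
  C: 5
  H: 1
  Br: 1
  I: 1
  N: 1
  O: 1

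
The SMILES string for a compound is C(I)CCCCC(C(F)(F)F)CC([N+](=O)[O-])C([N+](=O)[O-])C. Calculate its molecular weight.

426.17 g/mol

Atom tally by fragment:
  ICH2 → C:1 H:2 I:1
  CH2 → C:1 H:2
  CH2 → C:1 H:2
  CH2 → C:1 H:2
  CH2 → C:1 H:2
  CH(CF3) → C:2 H:1 F:3
  CH2 → C:1 H:2
  CH(NO2) → C:1 H:1 N:1 O:2
  CH(NO2) → C:1 H:1 N:1 O:2
  CH3 → C:1 H:3
Element totals:
  C: 11
  H: 18
  F: 3
  I: 1
  N: 2
  O: 4
Molecular formula: C11H18F3IN2O4.
  M = 11(12.011) + 18(1.008) + 3(18.998) + 126.904 + 2(14.007) + 4(15.999)
    = 132.121 + 18.144 + 56.994 + 126.904 + 28.014 + 63.996 = 426.173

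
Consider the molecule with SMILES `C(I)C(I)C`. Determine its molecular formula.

Atom tally by fragment:
  ICH2 → C:1 H:2 I:1
  CH(I) → C:1 H:1 I:1
  CH3 → C:1 H:3
Element totals:
  C: 3
  H: 6
  I: 2

C3H6I2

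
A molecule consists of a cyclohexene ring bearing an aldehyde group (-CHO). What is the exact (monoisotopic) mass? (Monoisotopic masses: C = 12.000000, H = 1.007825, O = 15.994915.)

110.0732

Atom tally by fragment:
  cyclohexene ring core → C:6 H:10
  (− 1 ring H displaced by substituents)
  + CHO → C:1 H:1 O:1
Element totals:
  C: 7
  H: 10
  O: 1
Molecular formula: C7H10O.
  M = 7(12.0) + 10(1.007825) + 15.994915
    = 84.000000 + 10.078250 + 15.994915 = 110.073165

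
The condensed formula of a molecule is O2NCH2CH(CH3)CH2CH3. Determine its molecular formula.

Element totals:
  C: 5
  H: 11
  N: 1
  O: 2

C5H11NO2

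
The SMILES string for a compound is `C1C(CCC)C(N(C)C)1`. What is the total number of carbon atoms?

8

Atom tally by fragment:
  cyclopropane ring core → C:3 H:6
  (− 2 ring H displaced by substituents)
  + CH2CH2CH3 → C:3 H:7
  + N(CH3)2 → N:1 C:2 H:6
Element totals:
  C: 8
  H: 17
  N: 1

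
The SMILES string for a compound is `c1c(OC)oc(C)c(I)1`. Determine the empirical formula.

Atom tally by fragment:
  furan ring core → C:4 H:4 O:1
  (− 3 ring H displaced by substituents)
  + OCH3 → C:1 H:3 O:1
  + CH3 → C:1 H:3
  + I → I:1
Element totals:
  C: 6
  H: 7
  I: 1
  O: 2
Molecular formula: C6H7IO2.
gcd of subscripts (6, 7, 1, 2) = 1, so the empirical formula equals the molecular formula.

C6H7IO2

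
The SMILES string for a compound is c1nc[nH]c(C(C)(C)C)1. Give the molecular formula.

C7H12N2

Atom tally by fragment:
  imidazole ring core → C:3 H:4 N:2
  (− 1 ring H displaced by substituents)
  + C(CH3)3 → C:4 H:9
Element totals:
  C: 7
  H: 12
  N: 2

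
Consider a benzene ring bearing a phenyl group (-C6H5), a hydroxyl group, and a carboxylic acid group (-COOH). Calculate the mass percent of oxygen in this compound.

Atom tally by fragment:
  benzene ring core → C:6 H:6
  (− 3 ring H displaced by substituents)
  + C6H5 → C:6 H:5
  + OH → O:1 H:1
  + COOH → C:1 H:1 O:2
Element totals:
  C: 13
  H: 10
  O: 3
Molecular formula: C13H10O3.
Molar mass = 214.220 g/mol.
Mass from O: 3 × 15.999 = 47.997 g/mol.
%O = 47.997 / 214.220 × 100 = 22.41%.

22.41%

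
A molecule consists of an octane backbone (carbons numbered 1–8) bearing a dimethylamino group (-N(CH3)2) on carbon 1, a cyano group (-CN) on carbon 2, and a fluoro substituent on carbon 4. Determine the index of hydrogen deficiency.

Atom tally by fragment:
  (CH3)2NCH2 → C:3 H:8 N:1
  CH(CN) → C:2 H:1 N:1
  CH2 → C:1 H:2
  CH(F) → C:1 H:1 F:1
  CH2 → C:1 H:2
  CH2 → C:1 H:2
  CH2 → C:1 H:2
  CH3 → C:1 H:3
Element totals:
  C: 11
  H: 21
  F: 1
  N: 2
Molecular formula: C11H21FN2.
DoU = (2C + 2 + N − H − X) / 2 = (2·11 + 2 + 2 − 21 − 1) / 2 = 2.

2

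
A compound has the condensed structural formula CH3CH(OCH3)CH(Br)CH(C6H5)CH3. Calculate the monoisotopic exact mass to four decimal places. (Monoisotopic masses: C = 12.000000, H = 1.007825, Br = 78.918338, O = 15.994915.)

256.0463

Atom tally by fragment:
  CH3 → C:1 H:3
  CH(OCH3) → C:2 H:4 O:1
  CH(Br) → C:1 H:1 Br:1
  CH(C6H5) → C:7 H:6
  CH3 → C:1 H:3
Element totals:
  C: 12
  H: 17
  Br: 1
  O: 1
Molecular formula: C12H17BrO.
  M = 12(12.0) + 17(1.007825) + 78.918338 + 15.994915
    = 144.000000 + 17.133025 + 78.918338 + 15.994915 = 256.046278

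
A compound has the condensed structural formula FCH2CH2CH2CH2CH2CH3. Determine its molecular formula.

C6H13F

Atom tally by fragment:
  FCH2 → C:1 H:2 F:1
  CH2 → C:1 H:2
  CH2 → C:1 H:2
  CH2 → C:1 H:2
  CH2 → C:1 H:2
  CH3 → C:1 H:3
Element totals:
  C: 6
  H: 13
  F: 1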